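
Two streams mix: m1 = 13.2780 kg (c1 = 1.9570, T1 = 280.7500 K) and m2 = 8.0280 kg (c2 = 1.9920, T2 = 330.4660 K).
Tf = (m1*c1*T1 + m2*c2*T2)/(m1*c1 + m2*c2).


num = 12580.0399
den = 41.9768
Tf = 299.6901 K

299.6901 K


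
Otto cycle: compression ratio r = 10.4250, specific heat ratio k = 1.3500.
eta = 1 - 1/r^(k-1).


r^(k-1) = 2.2716
eta = 1 - 1/2.2716 = 0.5598 = 55.9776%

55.9776%


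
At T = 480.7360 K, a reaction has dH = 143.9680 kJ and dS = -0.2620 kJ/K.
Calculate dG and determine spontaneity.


T*dS = 480.7360 * -0.2620 = -125.9528 kJ
dG = 143.9680 + 125.9528 = 269.9208 kJ (non-spontaneous)

dG = 269.9208 kJ, non-spontaneous


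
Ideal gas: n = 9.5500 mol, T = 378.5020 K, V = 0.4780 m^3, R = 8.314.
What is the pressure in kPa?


P = nRT/V = 9.5500 * 8.314 * 378.5020 / 0.4780
= 30052.5667 / 0.4780 = 62871.4786 Pa = 62.8715 kPa

62.8715 kPa


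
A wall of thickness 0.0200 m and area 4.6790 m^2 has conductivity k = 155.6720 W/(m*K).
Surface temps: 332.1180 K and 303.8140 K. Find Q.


dT = 28.3040 K
Q = 155.6720 * 4.6790 * 28.3040 / 0.0200 = 1030816.5204 W

1030816.5204 W


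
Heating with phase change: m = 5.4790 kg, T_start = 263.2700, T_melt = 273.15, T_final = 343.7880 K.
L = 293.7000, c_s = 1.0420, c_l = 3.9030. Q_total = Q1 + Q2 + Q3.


Q1 (sensible, solid) = 5.4790 * 1.0420 * 9.8800 = 56.4061 kJ
Q2 (latent) = 5.4790 * 293.7000 = 1609.1823 kJ
Q3 (sensible, liquid) = 5.4790 * 3.9030 * 70.6380 = 1510.5609 kJ
Q_total = 3176.1493 kJ

3176.1493 kJ


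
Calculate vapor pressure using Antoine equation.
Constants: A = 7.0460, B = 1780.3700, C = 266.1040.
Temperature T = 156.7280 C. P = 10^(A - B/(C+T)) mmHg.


C+T = 422.8320
B/(C+T) = 4.2106
log10(P) = 7.0460 - 4.2106 = 2.8354
P = 10^2.8354 = 684.5658 mmHg

684.5658 mmHg


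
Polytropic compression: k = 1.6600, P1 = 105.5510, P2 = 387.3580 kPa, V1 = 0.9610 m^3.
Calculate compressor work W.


(k-1)/k = 0.3976
(P2/P1)^exp = 1.6769
W = 2.5152 * 105.5510 * 0.9610 * (1.6769 - 1) = 172.6853 kJ

172.6853 kJ


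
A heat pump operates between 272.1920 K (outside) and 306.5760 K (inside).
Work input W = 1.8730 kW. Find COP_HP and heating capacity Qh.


COP = 306.5760 / 34.3840 = 8.9162
Qh = 8.9162 * 1.8730 = 16.7001 kW

COP = 8.9162, Qh = 16.7001 kW


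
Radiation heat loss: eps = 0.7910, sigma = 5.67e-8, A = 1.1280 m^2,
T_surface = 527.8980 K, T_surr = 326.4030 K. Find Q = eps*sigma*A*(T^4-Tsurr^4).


T^4 = 7.7660e+10
Tsurr^4 = 1.1351e+10
Q = 0.7910 * 5.67e-8 * 1.1280 * 6.6310e+10 = 3354.6504 W

3354.6504 W


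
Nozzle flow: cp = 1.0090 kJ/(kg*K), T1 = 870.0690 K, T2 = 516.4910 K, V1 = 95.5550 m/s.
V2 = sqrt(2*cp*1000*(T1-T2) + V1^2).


dT = 353.5780 K
2*cp*1000*dT = 713520.4040
V1^2 = 9130.7580
V2 = sqrt(722651.1620) = 850.0889 m/s

850.0889 m/s


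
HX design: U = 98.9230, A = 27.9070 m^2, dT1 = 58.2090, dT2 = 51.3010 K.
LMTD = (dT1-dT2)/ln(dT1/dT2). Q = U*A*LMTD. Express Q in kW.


LMTD = 54.6823 K
Q = 98.9230 * 27.9070 * 54.6823 = 150958.3598 W = 150.9584 kW

150.9584 kW


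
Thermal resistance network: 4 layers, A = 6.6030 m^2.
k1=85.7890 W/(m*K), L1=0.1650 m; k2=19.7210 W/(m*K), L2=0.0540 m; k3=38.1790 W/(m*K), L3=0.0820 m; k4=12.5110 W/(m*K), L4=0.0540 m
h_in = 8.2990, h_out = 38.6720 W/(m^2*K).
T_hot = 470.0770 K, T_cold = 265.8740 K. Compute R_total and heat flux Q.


R_conv_in = 1/(8.2990*6.6030) = 0.0182
R_1 = 0.1650/(85.7890*6.6030) = 0.0003
R_2 = 0.0540/(19.7210*6.6030) = 0.0004
R_3 = 0.0820/(38.1790*6.6030) = 0.0003
R_4 = 0.0540/(12.5110*6.6030) = 0.0007
R_conv_out = 1/(38.6720*6.6030) = 0.0039
R_total = 0.0238 K/W
Q = 204.2030 / 0.0238 = 8562.0305 W

R_total = 0.0238 K/W, Q = 8562.0305 W


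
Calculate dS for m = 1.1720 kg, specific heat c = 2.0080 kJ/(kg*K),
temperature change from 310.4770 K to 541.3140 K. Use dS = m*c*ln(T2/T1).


T2/T1 = 1.7435
ln(T2/T1) = 0.5559
dS = 1.1720 * 2.0080 * 0.5559 = 1.3082 kJ/K

1.3082 kJ/K


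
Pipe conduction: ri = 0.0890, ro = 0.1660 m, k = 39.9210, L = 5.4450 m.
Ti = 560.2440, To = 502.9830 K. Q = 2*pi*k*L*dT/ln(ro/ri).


dT = 57.2610 K
ln(ro/ri) = 0.6234
Q = 2*pi*39.9210*5.4450*57.2610 / 0.6234 = 125459.9587 W

125459.9587 W


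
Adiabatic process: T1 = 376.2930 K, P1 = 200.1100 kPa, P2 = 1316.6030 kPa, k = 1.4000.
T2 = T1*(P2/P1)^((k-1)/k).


(k-1)/k = 0.2857
(P2/P1)^exp = 1.7130
T2 = 376.2930 * 1.7130 = 644.6049 K

644.6049 K


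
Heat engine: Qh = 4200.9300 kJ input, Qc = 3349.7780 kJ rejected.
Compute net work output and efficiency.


W = 4200.9300 - 3349.7780 = 851.1520 kJ
eta = 851.1520 / 4200.9300 = 0.2026 = 20.2610%

W = 851.1520 kJ, eta = 20.2610%


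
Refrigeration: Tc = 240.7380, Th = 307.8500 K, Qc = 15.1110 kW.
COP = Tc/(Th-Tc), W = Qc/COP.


COP = 240.7380 / 67.1120 = 3.5871
W = 15.1110 / 3.5871 = 4.2126 kW

COP = 3.5871, W = 4.2126 kW


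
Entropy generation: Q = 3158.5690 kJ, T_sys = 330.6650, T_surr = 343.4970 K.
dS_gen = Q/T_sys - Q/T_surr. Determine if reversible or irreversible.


dS_sys = 3158.5690/330.6650 = 9.5522 kJ/K
dS_surr = -3158.5690/343.4970 = -9.1953 kJ/K
dS_gen = 9.5522 - 9.1953 = 0.3568 kJ/K (irreversible)

dS_gen = 0.3568 kJ/K, irreversible


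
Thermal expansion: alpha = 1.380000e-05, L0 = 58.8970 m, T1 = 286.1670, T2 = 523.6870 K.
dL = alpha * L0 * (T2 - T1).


dT = 237.5200 K
dL = 1.380000e-05 * 58.8970 * 237.5200 = 0.193051 m
L_final = 59.090051 m

dL = 0.193051 m


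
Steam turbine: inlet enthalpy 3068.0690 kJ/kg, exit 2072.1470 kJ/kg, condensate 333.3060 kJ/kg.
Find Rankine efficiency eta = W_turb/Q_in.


W = 995.9220 kJ/kg
Q_in = 2734.7630 kJ/kg
eta = 0.3642 = 36.4171%

eta = 36.4171%


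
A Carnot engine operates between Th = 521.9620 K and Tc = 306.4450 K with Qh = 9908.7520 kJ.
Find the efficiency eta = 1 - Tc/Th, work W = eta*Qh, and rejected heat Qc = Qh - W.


eta = 1 - 306.4450/521.9620 = 0.4129
W = 0.4129 * 9908.7520 = 4091.3026 kJ
Qc = 9908.7520 - 4091.3026 = 5817.4494 kJ

eta = 41.2898%, W = 4091.3026 kJ, Qc = 5817.4494 kJ


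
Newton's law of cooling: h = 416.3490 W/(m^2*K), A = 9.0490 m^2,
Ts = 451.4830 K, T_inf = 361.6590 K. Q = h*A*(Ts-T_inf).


dT = 89.8240 K
Q = 416.3490 * 9.0490 * 89.8240 = 338415.7017 W

338415.7017 W


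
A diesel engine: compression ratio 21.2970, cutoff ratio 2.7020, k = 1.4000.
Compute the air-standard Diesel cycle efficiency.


r^(k-1) = 3.3988
rc^k = 4.0212
eta = 0.6269 = 62.6948%

62.6948%


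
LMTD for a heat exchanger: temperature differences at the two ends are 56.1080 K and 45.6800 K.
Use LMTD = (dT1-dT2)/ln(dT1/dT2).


dT1/dT2 = 1.2283
ln(dT1/dT2) = 0.2056
LMTD = 10.4280 / 0.2056 = 50.7154 K

50.7154 K


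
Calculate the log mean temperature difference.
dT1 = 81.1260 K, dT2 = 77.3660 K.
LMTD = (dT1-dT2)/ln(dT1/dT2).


dT1/dT2 = 1.0486
ln(dT1/dT2) = 0.0475
LMTD = 3.7600 / 0.0475 = 79.2311 K

79.2311 K


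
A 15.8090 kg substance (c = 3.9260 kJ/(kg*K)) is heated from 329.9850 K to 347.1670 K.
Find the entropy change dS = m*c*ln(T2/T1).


T2/T1 = 1.0521
ln(T2/T1) = 0.0508
dS = 15.8090 * 3.9260 * 0.0508 = 3.1504 kJ/K

3.1504 kJ/K


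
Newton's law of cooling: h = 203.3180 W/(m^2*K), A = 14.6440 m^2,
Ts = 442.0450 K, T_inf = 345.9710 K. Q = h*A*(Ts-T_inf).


dT = 96.0740 K
Q = 203.3180 * 14.6440 * 96.0740 = 286049.6508 W

286049.6508 W


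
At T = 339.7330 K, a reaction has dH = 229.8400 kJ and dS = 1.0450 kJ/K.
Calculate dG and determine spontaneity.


T*dS = 339.7330 * 1.0450 = 355.0210 kJ
dG = 229.8400 - 355.0210 = -125.1810 kJ (spontaneous)

dG = -125.1810 kJ, spontaneous


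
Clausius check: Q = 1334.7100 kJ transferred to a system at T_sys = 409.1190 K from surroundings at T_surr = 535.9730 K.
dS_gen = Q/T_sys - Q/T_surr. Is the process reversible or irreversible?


dS_sys = 1334.7100/409.1190 = 3.2624 kJ/K
dS_surr = -1334.7100/535.9730 = -2.4903 kJ/K
dS_gen = 3.2624 - 2.4903 = 0.7721 kJ/K (irreversible)

dS_gen = 0.7721 kJ/K, irreversible


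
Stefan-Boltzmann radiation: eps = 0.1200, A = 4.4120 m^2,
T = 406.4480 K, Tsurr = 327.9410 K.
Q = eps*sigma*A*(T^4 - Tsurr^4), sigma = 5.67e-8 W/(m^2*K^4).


T^4 = 2.7291e+10
Tsurr^4 = 1.1566e+10
Q = 0.1200 * 5.67e-8 * 4.4120 * 1.5725e+10 = 472.0539 W

472.0539 W


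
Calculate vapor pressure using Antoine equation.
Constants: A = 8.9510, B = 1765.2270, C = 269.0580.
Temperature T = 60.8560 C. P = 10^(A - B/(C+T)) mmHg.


C+T = 329.9140
B/(C+T) = 5.3506
log10(P) = 8.9510 - 5.3506 = 3.6004
P = 10^3.6004 = 3985.0418 mmHg

3985.0418 mmHg


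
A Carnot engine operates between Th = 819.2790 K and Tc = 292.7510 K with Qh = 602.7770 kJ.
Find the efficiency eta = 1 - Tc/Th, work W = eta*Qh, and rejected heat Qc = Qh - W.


eta = 1 - 292.7510/819.2790 = 0.6427
W = 0.6427 * 602.7770 = 387.3881 kJ
Qc = 602.7770 - 387.3881 = 215.3889 kJ

eta = 64.2672%, W = 387.3881 kJ, Qc = 215.3889 kJ


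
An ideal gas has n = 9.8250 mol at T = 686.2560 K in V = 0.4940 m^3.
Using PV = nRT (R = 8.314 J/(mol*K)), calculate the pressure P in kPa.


P = nRT/V = 9.8250 * 8.314 * 686.2560 / 0.4940
= 56056.8557 / 0.4940 = 113475.4163 Pa = 113.4754 kPa

113.4754 kPa


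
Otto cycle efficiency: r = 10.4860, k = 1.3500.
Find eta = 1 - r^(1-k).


r^(k-1) = 2.2762
eta = 1 - 1/2.2762 = 0.5607 = 56.0674%

56.0674%


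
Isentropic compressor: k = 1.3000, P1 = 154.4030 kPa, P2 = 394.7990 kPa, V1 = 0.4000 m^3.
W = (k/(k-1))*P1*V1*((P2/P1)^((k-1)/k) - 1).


(k-1)/k = 0.2308
(P2/P1)^exp = 1.2419
W = 4.3333 * 154.4030 * 0.4000 * (1.2419 - 1) = 64.7422 kJ

64.7422 kJ


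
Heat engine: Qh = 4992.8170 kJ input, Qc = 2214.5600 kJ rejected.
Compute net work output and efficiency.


W = 4992.8170 - 2214.5600 = 2778.2570 kJ
eta = 2778.2570 / 4992.8170 = 0.5565 = 55.6451%

W = 2778.2570 kJ, eta = 55.6451%


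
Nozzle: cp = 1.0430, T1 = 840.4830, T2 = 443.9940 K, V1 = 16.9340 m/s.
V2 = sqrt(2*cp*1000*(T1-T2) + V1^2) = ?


dT = 396.4890 K
2*cp*1000*dT = 827076.0540
V1^2 = 286.7604
V2 = sqrt(827362.8144) = 909.5949 m/s

909.5949 m/s


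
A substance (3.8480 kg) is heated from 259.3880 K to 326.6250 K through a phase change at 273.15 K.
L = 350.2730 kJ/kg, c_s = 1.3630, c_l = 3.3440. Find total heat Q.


Q1 (sensible, solid) = 3.8480 * 1.3630 * 13.7620 = 72.1793 kJ
Q2 (latent) = 3.8480 * 350.2730 = 1347.8505 kJ
Q3 (sensible, liquid) = 3.8480 * 3.3440 * 53.4750 = 688.1009 kJ
Q_total = 2108.1307 kJ

2108.1307 kJ


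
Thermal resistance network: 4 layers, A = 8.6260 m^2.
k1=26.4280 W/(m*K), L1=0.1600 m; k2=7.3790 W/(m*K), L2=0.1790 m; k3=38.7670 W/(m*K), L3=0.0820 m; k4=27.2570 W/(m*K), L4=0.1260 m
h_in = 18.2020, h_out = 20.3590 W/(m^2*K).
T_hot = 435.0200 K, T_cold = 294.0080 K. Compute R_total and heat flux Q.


R_conv_in = 1/(18.2020*8.6260) = 0.0064
R_1 = 0.1600/(26.4280*8.6260) = 0.0007
R_2 = 0.1790/(7.3790*8.6260) = 0.0028
R_3 = 0.0820/(38.7670*8.6260) = 0.0002
R_4 = 0.1260/(27.2570*8.6260) = 0.0005
R_conv_out = 1/(20.3590*8.6260) = 0.0057
R_total = 0.0164 K/W
Q = 141.0120 / 0.0164 = 8620.1666 W

R_total = 0.0164 K/W, Q = 8620.1666 W


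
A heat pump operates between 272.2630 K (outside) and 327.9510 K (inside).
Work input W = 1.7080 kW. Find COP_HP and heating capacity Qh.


COP = 327.9510 / 55.6880 = 5.8891
Qh = 5.8891 * 1.7080 = 10.0585 kW

COP = 5.8891, Qh = 10.0585 kW


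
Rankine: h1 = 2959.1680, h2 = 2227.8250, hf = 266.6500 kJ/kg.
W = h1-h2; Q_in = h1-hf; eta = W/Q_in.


W = 731.3430 kJ/kg
Q_in = 2692.5180 kJ/kg
eta = 0.2716 = 27.1620%

eta = 27.1620%


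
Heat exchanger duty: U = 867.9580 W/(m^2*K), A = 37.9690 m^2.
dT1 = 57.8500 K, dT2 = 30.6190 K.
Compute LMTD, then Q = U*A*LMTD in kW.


LMTD = 42.8004 K
Q = 867.9580 * 37.9690 * 42.8004 = 1410507.6893 W = 1410.5077 kW

1410.5077 kW


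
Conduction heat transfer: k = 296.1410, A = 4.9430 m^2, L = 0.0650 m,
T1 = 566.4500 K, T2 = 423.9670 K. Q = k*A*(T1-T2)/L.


dT = 142.4830 K
Q = 296.1410 * 4.9430 * 142.4830 / 0.0650 = 3208771.8800 W

3208771.8800 W


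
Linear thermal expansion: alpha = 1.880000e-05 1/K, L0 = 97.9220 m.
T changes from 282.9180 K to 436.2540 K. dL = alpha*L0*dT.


dT = 153.3360 K
dL = 1.880000e-05 * 97.9220 * 153.3360 = 0.282281 m
L_final = 98.204281 m

dL = 0.282281 m


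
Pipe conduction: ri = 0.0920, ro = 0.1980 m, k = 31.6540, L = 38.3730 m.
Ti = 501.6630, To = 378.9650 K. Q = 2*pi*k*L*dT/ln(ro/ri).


dT = 122.6980 K
ln(ro/ri) = 0.7665
Q = 2*pi*31.6540*38.3730*122.6980 / 0.7665 = 1221720.1949 W

1221720.1949 W


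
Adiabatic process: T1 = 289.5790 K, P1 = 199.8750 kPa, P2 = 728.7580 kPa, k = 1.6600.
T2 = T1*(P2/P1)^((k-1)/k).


(k-1)/k = 0.3976
(P2/P1)^exp = 1.6725
T2 = 289.5790 * 1.6725 = 484.3321 K

484.3321 K


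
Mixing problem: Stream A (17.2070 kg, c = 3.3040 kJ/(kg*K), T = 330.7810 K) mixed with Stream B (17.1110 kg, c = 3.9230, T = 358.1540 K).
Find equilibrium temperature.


num = 42847.1452
den = 123.9784
Tf = 345.6017 K

345.6017 K


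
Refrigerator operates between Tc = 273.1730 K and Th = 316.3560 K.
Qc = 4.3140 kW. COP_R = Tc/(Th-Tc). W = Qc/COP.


COP = 273.1730 / 43.1830 = 6.3259
W = 4.3140 / 6.3259 = 0.6820 kW

COP = 6.3259, W = 0.6820 kW


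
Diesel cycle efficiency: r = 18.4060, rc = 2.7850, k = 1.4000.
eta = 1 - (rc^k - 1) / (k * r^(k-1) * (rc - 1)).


r^(k-1) = 3.2061
rc^k = 4.1952
eta = 0.6012 = 60.1203%

60.1203%


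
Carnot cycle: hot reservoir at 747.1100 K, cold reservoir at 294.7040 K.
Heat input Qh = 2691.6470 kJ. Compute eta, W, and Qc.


eta = 1 - 294.7040/747.1100 = 0.6055
W = 0.6055 * 2691.6470 = 1629.9036 kJ
Qc = 2691.6470 - 1629.9036 = 1061.7434 kJ

eta = 60.5541%, W = 1629.9036 kJ, Qc = 1061.7434 kJ


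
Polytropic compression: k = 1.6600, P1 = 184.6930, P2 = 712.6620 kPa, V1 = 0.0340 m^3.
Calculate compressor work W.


(k-1)/k = 0.3976
(P2/P1)^exp = 1.7106
W = 2.5152 * 184.6930 * 0.0340 * (1.7106 - 1) = 11.2240 kJ

11.2240 kJ


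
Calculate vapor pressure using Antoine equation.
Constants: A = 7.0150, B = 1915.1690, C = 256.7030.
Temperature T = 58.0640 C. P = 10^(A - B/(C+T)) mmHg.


C+T = 314.7670
B/(C+T) = 6.0844
log10(P) = 7.0150 - 6.0844 = 0.9306
P = 10^0.9306 = 8.5231 mmHg

8.5231 mmHg


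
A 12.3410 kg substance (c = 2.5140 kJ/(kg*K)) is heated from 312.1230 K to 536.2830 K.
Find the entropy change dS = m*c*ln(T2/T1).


T2/T1 = 1.7182
ln(T2/T1) = 0.5413
dS = 12.3410 * 2.5140 * 0.5413 = 16.7929 kJ/K

16.7929 kJ/K


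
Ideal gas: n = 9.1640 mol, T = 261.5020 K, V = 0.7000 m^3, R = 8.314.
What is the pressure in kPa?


P = nRT/V = 9.1640 * 8.314 * 261.5020 / 0.7000
= 19923.7056 / 0.7000 = 28462.4365 Pa = 28.4624 kPa

28.4624 kPa


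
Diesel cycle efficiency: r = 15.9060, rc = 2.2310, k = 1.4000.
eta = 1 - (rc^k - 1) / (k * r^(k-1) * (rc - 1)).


r^(k-1) = 3.0243
rc^k = 3.0754
eta = 0.6018 = 60.1812%

60.1812%


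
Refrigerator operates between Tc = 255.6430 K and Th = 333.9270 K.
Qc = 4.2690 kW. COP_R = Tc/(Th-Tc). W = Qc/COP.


COP = 255.6430 / 78.2840 = 3.2656
W = 4.2690 / 3.2656 = 1.3073 kW

COP = 3.2656, W = 1.3073 kW


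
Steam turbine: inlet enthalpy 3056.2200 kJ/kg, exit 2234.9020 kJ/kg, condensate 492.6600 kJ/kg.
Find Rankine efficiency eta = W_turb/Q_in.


W = 821.3180 kJ/kg
Q_in = 2563.5600 kJ/kg
eta = 0.3204 = 32.0382%

eta = 32.0382%


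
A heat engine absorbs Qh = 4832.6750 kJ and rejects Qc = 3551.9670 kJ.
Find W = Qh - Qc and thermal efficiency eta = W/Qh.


W = 4832.6750 - 3551.9670 = 1280.7080 kJ
eta = 1280.7080 / 4832.6750 = 0.2650 = 26.5010%

W = 1280.7080 kJ, eta = 26.5010%


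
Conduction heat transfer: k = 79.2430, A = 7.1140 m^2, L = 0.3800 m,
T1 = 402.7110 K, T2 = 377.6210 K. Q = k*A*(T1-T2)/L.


dT = 25.0900 K
Q = 79.2430 * 7.1140 * 25.0900 / 0.3800 = 37221.3255 W

37221.3255 W


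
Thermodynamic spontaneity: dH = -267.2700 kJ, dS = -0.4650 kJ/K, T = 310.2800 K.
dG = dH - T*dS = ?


T*dS = 310.2800 * -0.4650 = -144.2802 kJ
dG = -267.2700 + 144.2802 = -122.9898 kJ (spontaneous)

dG = -122.9898 kJ, spontaneous


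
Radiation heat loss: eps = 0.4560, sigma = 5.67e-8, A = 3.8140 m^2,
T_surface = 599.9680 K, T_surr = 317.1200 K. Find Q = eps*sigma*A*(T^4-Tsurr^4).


T^4 = 1.2957e+11
Tsurr^4 = 1.0113e+10
Q = 0.4560 * 5.67e-8 * 3.8140 * 1.1946e+11 = 11780.0606 W

11780.0606 W


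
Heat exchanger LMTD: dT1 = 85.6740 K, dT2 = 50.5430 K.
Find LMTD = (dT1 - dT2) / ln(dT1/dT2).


dT1/dT2 = 1.6951
ln(dT1/dT2) = 0.5277
LMTD = 35.1310 / 0.5277 = 66.5707 K

66.5707 K


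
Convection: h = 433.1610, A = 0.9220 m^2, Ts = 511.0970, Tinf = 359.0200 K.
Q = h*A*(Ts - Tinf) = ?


dT = 152.0770 K
Q = 433.1610 * 0.9220 * 152.0770 = 60735.6670 W

60735.6670 W


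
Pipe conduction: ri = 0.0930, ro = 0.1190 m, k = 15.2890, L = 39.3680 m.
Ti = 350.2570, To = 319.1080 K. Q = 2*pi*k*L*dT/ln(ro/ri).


dT = 31.1490 K
ln(ro/ri) = 0.2465
Q = 2*pi*15.2890*39.3680*31.1490 / 0.2465 = 477845.1738 W

477845.1738 W


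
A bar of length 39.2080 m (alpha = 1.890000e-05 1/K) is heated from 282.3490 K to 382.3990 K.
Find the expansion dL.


dT = 100.0500 K
dL = 1.890000e-05 * 39.2080 * 100.0500 = 0.074140 m
L_final = 39.282140 m

dL = 0.074140 m


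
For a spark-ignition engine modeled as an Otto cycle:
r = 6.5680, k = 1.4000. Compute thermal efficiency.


r^(k-1) = 2.1231
eta = 1 - 1/2.1231 = 0.5290 = 52.8994%

52.8994%


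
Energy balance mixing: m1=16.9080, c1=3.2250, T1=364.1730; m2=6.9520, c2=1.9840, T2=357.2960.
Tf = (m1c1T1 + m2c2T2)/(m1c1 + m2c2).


num = 24785.8354
den = 68.3211
Tf = 362.7847 K

362.7847 K


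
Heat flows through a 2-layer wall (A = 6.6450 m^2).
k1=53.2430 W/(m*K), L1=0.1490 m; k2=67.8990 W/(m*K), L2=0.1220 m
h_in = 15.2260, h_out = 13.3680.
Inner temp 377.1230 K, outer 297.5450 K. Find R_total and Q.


R_conv_in = 1/(15.2260*6.6450) = 0.0099
R_1 = 0.1490/(53.2430*6.6450) = 0.0004
R_2 = 0.1220/(67.8990*6.6450) = 0.0003
R_conv_out = 1/(13.3680*6.6450) = 0.0113
R_total = 0.0218 K/W
Q = 79.5780 / 0.0218 = 3644.9091 W

R_total = 0.0218 K/W, Q = 3644.9091 W


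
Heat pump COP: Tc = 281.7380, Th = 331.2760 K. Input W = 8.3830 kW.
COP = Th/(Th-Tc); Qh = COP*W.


COP = 331.2760 / 49.5380 = 6.6873
Qh = 6.6873 * 8.3830 = 56.0597 kW

COP = 6.6873, Qh = 56.0597 kW


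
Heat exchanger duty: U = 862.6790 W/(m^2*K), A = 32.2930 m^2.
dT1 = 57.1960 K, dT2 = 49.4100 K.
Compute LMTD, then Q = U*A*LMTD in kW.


LMTD = 53.2081 K
Q = 862.6790 * 32.2930 * 53.2081 = 1482297.1819 W = 1482.2972 kW

1482.2972 kW


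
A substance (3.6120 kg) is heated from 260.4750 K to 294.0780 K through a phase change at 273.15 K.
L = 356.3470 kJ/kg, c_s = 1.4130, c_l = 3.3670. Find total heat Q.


Q1 (sensible, solid) = 3.6120 * 1.4130 * 12.6750 = 64.6901 kJ
Q2 (latent) = 3.6120 * 356.3470 = 1287.1254 kJ
Q3 (sensible, liquid) = 3.6120 * 3.3670 * 20.9280 = 254.5180 kJ
Q_total = 1606.3335 kJ

1606.3335 kJ


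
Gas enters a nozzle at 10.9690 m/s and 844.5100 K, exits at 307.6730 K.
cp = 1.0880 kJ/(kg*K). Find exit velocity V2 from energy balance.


dT = 536.8370 K
2*cp*1000*dT = 1168157.3120
V1^2 = 120.3190
V2 = sqrt(1168277.6310) = 1080.8689 m/s

1080.8689 m/s


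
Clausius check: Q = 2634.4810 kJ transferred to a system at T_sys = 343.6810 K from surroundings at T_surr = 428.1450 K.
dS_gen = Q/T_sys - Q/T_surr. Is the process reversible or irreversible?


dS_sys = 2634.4810/343.6810 = 7.6655 kJ/K
dS_surr = -2634.4810/428.1450 = -6.1532 kJ/K
dS_gen = 7.6655 - 6.1532 = 1.5122 kJ/K (irreversible)

dS_gen = 1.5122 kJ/K, irreversible


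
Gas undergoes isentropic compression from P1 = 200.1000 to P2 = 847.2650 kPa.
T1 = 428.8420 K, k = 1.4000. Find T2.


(k-1)/k = 0.2857
(P2/P1)^exp = 1.5104
T2 = 428.8420 * 1.5104 = 647.7018 K

647.7018 K


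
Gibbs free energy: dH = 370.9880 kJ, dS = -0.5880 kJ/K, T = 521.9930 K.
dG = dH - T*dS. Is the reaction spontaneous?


T*dS = 521.9930 * -0.5880 = -306.9319 kJ
dG = 370.9880 + 306.9319 = 677.9199 kJ (non-spontaneous)

dG = 677.9199 kJ, non-spontaneous


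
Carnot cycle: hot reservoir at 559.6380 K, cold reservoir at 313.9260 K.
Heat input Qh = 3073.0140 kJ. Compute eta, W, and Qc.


eta = 1 - 313.9260/559.6380 = 0.4391
W = 0.4391 * 3073.0140 = 1349.2229 kJ
Qc = 3073.0140 - 1349.2229 = 1723.7911 kJ

eta = 43.9055%, W = 1349.2229 kJ, Qc = 1723.7911 kJ


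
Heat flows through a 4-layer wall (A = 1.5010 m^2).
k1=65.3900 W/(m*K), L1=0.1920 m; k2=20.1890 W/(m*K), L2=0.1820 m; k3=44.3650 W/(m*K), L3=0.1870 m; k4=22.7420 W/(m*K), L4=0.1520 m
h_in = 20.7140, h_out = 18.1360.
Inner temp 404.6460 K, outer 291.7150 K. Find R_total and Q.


R_conv_in = 1/(20.7140*1.5010) = 0.0322
R_1 = 0.1920/(65.3900*1.5010) = 0.0020
R_2 = 0.1820/(20.1890*1.5010) = 0.0060
R_3 = 0.1870/(44.3650*1.5010) = 0.0028
R_4 = 0.1520/(22.7420*1.5010) = 0.0045
R_conv_out = 1/(18.1360*1.5010) = 0.0367
R_total = 0.0841 K/W
Q = 112.9310 / 0.0841 = 1342.4871 W

R_total = 0.0841 K/W, Q = 1342.4871 W


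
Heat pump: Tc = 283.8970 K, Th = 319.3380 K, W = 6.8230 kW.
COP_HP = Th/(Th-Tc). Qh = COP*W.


COP = 319.3380 / 35.4410 = 9.0104
Qh = 9.0104 * 6.8230 = 61.4780 kW

COP = 9.0104, Qh = 61.4780 kW


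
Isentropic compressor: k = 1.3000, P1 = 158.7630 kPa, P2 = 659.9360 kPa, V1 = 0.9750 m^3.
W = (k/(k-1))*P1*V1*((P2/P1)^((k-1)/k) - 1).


(k-1)/k = 0.2308
(P2/P1)^exp = 1.3893
W = 4.3333 * 158.7630 * 0.9750 * (1.3893 - 1) = 261.1172 kJ

261.1172 kJ


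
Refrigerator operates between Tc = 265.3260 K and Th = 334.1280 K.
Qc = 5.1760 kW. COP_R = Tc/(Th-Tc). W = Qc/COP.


COP = 265.3260 / 68.8020 = 3.8564
W = 5.1760 / 3.8564 = 1.3422 kW

COP = 3.8564, W = 1.3422 kW


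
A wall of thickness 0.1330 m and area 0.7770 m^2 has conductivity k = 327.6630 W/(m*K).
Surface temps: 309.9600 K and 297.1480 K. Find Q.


dT = 12.8120 K
Q = 327.6630 * 0.7770 * 12.8120 / 0.1330 = 24525.2651 W

24525.2651 W


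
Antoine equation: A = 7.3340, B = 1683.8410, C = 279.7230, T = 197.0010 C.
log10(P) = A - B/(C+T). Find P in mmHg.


C+T = 476.7240
B/(C+T) = 3.5321
log10(P) = 7.3340 - 3.5321 = 3.8019
P = 10^3.8019 = 6337.1104 mmHg

6337.1104 mmHg


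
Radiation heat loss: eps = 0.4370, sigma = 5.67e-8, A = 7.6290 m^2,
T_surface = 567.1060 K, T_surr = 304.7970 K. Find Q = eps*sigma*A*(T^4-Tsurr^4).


T^4 = 1.0343e+11
Tsurr^4 = 8.6306e+09
Q = 0.4370 * 5.67e-8 * 7.6290 * 9.4802e+10 = 17920.4509 W

17920.4509 W


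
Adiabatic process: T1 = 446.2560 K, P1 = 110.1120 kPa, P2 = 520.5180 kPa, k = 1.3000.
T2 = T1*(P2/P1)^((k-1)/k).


(k-1)/k = 0.2308
(P2/P1)^exp = 1.4311
T2 = 446.2560 * 1.4311 = 638.6475 K

638.6475 K


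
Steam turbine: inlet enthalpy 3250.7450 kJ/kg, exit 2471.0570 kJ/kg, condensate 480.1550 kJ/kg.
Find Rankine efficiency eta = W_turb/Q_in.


W = 779.6880 kJ/kg
Q_in = 2770.5900 kJ/kg
eta = 0.2814 = 28.1416%

eta = 28.1416%


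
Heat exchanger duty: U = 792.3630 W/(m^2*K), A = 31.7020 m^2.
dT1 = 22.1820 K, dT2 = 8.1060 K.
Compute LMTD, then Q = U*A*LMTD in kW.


LMTD = 13.9826 K
Q = 792.3630 * 31.7020 * 13.9826 = 351236.8913 W = 351.2369 kW

351.2369 kW


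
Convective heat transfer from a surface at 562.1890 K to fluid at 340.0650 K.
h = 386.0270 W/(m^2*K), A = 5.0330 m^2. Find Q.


dT = 222.1240 K
Q = 386.0270 * 5.0330 * 222.1240 = 431558.9202 W

431558.9202 W


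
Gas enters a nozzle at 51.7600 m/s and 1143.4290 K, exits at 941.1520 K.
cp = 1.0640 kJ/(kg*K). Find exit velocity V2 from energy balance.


dT = 202.2770 K
2*cp*1000*dT = 430445.4560
V1^2 = 2679.0976
V2 = sqrt(433124.5536) = 658.1220 m/s

658.1220 m/s


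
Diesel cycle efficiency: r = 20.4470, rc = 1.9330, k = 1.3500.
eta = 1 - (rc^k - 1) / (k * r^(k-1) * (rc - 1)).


r^(k-1) = 2.8755
rc^k = 2.4345
eta = 0.6039 = 60.3932%

60.3932%


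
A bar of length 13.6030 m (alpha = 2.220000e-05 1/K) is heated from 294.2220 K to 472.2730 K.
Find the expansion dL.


dT = 178.0510 K
dL = 2.220000e-05 * 13.6030 * 178.0510 = 0.053769 m
L_final = 13.656769 m

dL = 0.053769 m


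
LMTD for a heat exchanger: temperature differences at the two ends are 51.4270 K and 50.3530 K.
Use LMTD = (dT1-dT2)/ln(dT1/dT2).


dT1/dT2 = 1.0213
ln(dT1/dT2) = 0.0211
LMTD = 1.0740 / 0.0211 = 50.8881 K

50.8881 K


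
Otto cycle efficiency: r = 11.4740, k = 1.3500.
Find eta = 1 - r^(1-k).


r^(k-1) = 2.3491
eta = 1 - 1/2.3491 = 0.5743 = 57.4304%

57.4304%


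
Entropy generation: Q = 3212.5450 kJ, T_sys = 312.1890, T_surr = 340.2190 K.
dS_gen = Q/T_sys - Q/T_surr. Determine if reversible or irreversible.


dS_sys = 3212.5450/312.1890 = 10.2904 kJ/K
dS_surr = -3212.5450/340.2190 = -9.4426 kJ/K
dS_gen = 10.2904 - 9.4426 = 0.8478 kJ/K (irreversible)

dS_gen = 0.8478 kJ/K, irreversible


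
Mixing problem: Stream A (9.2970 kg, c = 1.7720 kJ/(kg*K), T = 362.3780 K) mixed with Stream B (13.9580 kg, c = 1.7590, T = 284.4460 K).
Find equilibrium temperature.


num = 12953.6710
den = 41.0264
Tf = 315.7398 K

315.7398 K


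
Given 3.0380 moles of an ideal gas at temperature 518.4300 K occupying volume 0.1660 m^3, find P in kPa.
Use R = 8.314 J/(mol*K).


P = nRT/V = 3.0380 * 8.314 * 518.4300 / 0.1660
= 13094.4697 / 0.1660 = 78882.3475 Pa = 78.8823 kPa

78.8823 kPa


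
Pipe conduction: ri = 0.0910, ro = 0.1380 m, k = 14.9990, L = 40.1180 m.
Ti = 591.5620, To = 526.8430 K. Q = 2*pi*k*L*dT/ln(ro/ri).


dT = 64.7190 K
ln(ro/ri) = 0.4164
Q = 2*pi*14.9990*40.1180*64.7190 / 0.4164 = 587636.2741 W

587636.2741 W


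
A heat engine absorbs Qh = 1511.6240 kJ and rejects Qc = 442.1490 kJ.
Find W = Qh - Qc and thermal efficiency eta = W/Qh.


W = 1511.6240 - 442.1490 = 1069.4750 kJ
eta = 1069.4750 / 1511.6240 = 0.7075 = 70.7501%

W = 1069.4750 kJ, eta = 70.7501%


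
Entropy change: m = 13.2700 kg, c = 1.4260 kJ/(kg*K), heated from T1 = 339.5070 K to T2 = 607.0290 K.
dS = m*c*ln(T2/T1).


T2/T1 = 1.7880
ln(T2/T1) = 0.5811
dS = 13.2700 * 1.4260 * 0.5811 = 10.9958 kJ/K

10.9958 kJ/K


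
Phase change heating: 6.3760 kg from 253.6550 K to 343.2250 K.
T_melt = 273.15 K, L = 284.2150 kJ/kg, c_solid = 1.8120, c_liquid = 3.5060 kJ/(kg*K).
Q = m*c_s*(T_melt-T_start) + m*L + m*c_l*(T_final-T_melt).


Q1 (sensible, solid) = 6.3760 * 1.8120 * 19.4950 = 225.2318 kJ
Q2 (latent) = 6.3760 * 284.2150 = 1812.1548 kJ
Q3 (sensible, liquid) = 6.3760 * 3.5060 * 70.0750 = 1566.4745 kJ
Q_total = 3603.8611 kJ

3603.8611 kJ


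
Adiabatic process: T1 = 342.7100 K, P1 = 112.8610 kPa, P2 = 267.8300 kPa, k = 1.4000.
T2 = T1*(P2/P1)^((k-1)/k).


(k-1)/k = 0.2857
(P2/P1)^exp = 1.2801
T2 = 342.7100 * 1.2801 = 438.6920 K

438.6920 K


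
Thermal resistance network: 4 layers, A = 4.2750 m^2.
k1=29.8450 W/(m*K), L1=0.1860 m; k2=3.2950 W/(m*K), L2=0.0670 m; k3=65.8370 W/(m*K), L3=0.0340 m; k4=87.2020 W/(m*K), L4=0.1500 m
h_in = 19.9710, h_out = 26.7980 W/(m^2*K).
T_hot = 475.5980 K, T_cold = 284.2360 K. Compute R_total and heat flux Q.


R_conv_in = 1/(19.9710*4.2750) = 0.0117
R_1 = 0.1860/(29.8450*4.2750) = 0.0015
R_2 = 0.0670/(3.2950*4.2750) = 0.0048
R_3 = 0.0340/(65.8370*4.2750) = 0.0001
R_4 = 0.1500/(87.2020*4.2750) = 0.0004
R_conv_out = 1/(26.7980*4.2750) = 0.0087
R_total = 0.0272 K/W
Q = 191.3620 / 0.0272 = 7040.7304 W

R_total = 0.0272 K/W, Q = 7040.7304 W


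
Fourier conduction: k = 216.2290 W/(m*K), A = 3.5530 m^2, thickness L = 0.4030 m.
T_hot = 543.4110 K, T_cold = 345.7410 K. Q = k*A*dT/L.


dT = 197.6700 K
Q = 216.2290 * 3.5530 * 197.6700 / 0.4030 = 376829.4734 W

376829.4734 W


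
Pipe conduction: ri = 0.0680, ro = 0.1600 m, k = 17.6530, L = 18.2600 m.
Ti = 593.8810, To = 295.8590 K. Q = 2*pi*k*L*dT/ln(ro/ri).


dT = 298.0220 K
ln(ro/ri) = 0.8557
Q = 2*pi*17.6530*18.2600*298.0220 / 0.8557 = 705412.5082 W

705412.5082 W


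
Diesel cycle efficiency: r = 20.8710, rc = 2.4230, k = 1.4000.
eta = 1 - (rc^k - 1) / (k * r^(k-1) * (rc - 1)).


r^(k-1) = 3.3715
rc^k = 3.4522
eta = 0.6349 = 63.4907%

63.4907%


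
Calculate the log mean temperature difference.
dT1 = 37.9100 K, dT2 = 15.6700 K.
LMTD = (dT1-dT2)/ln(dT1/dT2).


dT1/dT2 = 2.4193
ln(dT1/dT2) = 0.8835
LMTD = 22.2400 / 0.8835 = 25.1736 K

25.1736 K


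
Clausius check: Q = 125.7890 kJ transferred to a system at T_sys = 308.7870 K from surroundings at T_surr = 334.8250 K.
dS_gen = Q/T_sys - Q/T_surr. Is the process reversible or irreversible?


dS_sys = 125.7890/308.7870 = 0.4074 kJ/K
dS_surr = -125.7890/334.8250 = -0.3757 kJ/K
dS_gen = 0.4074 - 0.3757 = 0.0317 kJ/K (irreversible)

dS_gen = 0.0317 kJ/K, irreversible


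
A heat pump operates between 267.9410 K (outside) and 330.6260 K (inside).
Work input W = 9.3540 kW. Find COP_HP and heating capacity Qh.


COP = 330.6260 / 62.6850 = 5.2744
Qh = 5.2744 * 9.3540 = 49.3368 kW

COP = 5.2744, Qh = 49.3368 kW


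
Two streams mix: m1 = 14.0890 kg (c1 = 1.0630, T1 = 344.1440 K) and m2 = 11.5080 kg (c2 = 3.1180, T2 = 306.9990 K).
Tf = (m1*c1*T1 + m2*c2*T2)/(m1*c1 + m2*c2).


num = 16169.8304
den = 50.8586
Tf = 317.9373 K

317.9373 K


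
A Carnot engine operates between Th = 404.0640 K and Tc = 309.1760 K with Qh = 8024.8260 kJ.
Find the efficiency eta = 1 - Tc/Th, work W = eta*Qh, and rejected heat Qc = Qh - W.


eta = 1 - 309.1760/404.0640 = 0.2348
W = 0.2348 * 8024.8260 = 1884.5027 kJ
Qc = 8024.8260 - 1884.5027 = 6140.3233 kJ

eta = 23.4834%, W = 1884.5027 kJ, Qc = 6140.3233 kJ


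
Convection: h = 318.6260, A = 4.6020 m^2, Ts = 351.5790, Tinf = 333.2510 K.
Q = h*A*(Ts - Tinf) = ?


dT = 18.3280 K
Q = 318.6260 * 4.6020 * 18.3280 = 26874.6553 W

26874.6553 W


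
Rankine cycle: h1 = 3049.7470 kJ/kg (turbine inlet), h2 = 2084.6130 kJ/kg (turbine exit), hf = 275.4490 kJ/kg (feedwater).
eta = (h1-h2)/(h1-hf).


W = 965.1340 kJ/kg
Q_in = 2774.2980 kJ/kg
eta = 0.3479 = 34.7884%

eta = 34.7884%


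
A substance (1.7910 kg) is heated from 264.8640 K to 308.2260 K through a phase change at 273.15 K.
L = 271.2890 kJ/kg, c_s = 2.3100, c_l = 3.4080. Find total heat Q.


Q1 (sensible, solid) = 1.7910 * 2.3100 * 8.2860 = 34.2809 kJ
Q2 (latent) = 1.7910 * 271.2890 = 485.8786 kJ
Q3 (sensible, liquid) = 1.7910 * 3.4080 * 35.0760 = 214.0944 kJ
Q_total = 734.2539 kJ

734.2539 kJ


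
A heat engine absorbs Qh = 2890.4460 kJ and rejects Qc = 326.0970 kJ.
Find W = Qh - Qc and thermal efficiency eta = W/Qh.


W = 2890.4460 - 326.0970 = 2564.3490 kJ
eta = 2564.3490 / 2890.4460 = 0.8872 = 88.7181%

W = 2564.3490 kJ, eta = 88.7181%


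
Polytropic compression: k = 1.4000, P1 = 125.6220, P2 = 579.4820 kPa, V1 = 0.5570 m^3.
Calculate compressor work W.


(k-1)/k = 0.2857
(P2/P1)^exp = 1.5478
W = 3.5000 * 125.6220 * 0.5570 * (1.5478 - 1) = 134.1494 kJ

134.1494 kJ


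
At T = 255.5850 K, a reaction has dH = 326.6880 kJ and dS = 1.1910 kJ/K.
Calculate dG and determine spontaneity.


T*dS = 255.5850 * 1.1910 = 304.4017 kJ
dG = 326.6880 - 304.4017 = 22.2863 kJ (non-spontaneous)

dG = 22.2863 kJ, non-spontaneous


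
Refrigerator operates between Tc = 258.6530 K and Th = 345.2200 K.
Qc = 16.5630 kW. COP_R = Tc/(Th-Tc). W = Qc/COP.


COP = 258.6530 / 86.5670 = 2.9879
W = 16.5630 / 2.9879 = 5.5434 kW

COP = 2.9879, W = 5.5434 kW


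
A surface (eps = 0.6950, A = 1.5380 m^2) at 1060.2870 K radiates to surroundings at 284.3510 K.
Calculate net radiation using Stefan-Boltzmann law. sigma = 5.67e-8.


T^4 = 1.2638e+12
Tsurr^4 = 6.5376e+09
Q = 0.6950 * 5.67e-8 * 1.5380 * 1.2573e+12 = 76201.8646 W

76201.8646 W


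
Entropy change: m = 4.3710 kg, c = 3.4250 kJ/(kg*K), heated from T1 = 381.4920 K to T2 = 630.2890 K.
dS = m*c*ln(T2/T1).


T2/T1 = 1.6522
ln(T2/T1) = 0.5021
dS = 4.3710 * 3.4250 * 0.5021 = 7.5166 kJ/K

7.5166 kJ/K


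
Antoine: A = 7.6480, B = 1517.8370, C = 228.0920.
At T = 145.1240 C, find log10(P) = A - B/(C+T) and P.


C+T = 373.2160
B/(C+T) = 4.0669
log10(P) = 7.6480 - 4.0669 = 3.5811
P = 10^3.5811 = 3811.4217 mmHg

3811.4217 mmHg


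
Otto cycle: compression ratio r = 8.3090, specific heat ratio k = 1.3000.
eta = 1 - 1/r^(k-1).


r^(k-1) = 1.8874
eta = 1 - 1/1.8874 = 0.4702 = 47.0171%

47.0171%


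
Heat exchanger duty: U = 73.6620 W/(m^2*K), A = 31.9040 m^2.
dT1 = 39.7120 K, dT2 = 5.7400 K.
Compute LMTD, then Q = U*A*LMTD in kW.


LMTD = 17.5639 K
Q = 73.6620 * 31.9040 * 17.5639 = 41277.1479 W = 41.2771 kW

41.2771 kW


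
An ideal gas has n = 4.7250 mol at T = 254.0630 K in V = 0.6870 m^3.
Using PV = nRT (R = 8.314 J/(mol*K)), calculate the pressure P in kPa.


P = nRT/V = 4.7250 * 8.314 * 254.0630 / 0.6870
= 9980.5220 / 0.6870 = 14527.6885 Pa = 14.5277 kPa

14.5277 kPa


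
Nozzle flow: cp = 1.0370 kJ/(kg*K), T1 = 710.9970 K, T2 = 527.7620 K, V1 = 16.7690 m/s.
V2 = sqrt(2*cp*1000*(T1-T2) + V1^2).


dT = 183.2350 K
2*cp*1000*dT = 380029.3900
V1^2 = 281.1994
V2 = sqrt(380310.5894) = 616.6933 m/s

616.6933 m/s


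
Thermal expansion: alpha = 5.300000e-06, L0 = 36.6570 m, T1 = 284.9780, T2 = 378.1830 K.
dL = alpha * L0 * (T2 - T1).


dT = 93.2050 K
dL = 5.300000e-06 * 36.6570 * 93.2050 = 0.018108 m
L_final = 36.675108 m

dL = 0.018108 m


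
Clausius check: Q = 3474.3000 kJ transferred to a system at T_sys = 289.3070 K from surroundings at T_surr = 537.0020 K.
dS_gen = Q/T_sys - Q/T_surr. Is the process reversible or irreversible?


dS_sys = 3474.3000/289.3070 = 12.0090 kJ/K
dS_surr = -3474.3000/537.0020 = -6.4698 kJ/K
dS_gen = 12.0090 - 6.4698 = 5.5392 kJ/K (irreversible)

dS_gen = 5.5392 kJ/K, irreversible


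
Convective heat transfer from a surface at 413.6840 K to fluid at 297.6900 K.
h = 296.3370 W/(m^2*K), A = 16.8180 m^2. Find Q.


dT = 115.9940 K
Q = 296.3370 * 16.8180 * 115.9940 = 578090.3945 W

578090.3945 W


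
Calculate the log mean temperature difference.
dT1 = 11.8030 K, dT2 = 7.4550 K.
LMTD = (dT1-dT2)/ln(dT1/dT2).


dT1/dT2 = 1.5832
ln(dT1/dT2) = 0.4595
LMTD = 4.3480 / 0.4595 = 9.4631 K

9.4631 K


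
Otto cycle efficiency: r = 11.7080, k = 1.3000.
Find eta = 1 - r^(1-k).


r^(k-1) = 2.0919
eta = 1 - 1/2.0919 = 0.5220 = 52.1970%

52.1970%


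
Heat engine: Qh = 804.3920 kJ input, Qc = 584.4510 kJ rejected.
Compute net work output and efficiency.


W = 804.3920 - 584.4510 = 219.9410 kJ
eta = 219.9410 / 804.3920 = 0.2734 = 27.3425%

W = 219.9410 kJ, eta = 27.3425%


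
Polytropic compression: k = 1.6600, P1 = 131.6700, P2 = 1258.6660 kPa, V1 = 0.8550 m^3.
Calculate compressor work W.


(k-1)/k = 0.3976
(P2/P1)^exp = 2.4536
W = 2.5152 * 131.6700 * 0.8550 * (2.4536 - 1) = 411.5925 kJ

411.5925 kJ


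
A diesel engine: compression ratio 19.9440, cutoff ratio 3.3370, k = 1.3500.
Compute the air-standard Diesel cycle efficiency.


r^(k-1) = 2.8506
rc^k = 5.0878
eta = 0.5455 = 54.5469%

54.5469%


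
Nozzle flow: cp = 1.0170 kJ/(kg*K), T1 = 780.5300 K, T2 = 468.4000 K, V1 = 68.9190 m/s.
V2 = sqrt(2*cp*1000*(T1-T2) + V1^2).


dT = 312.1300 K
2*cp*1000*dT = 634872.4200
V1^2 = 4749.8286
V2 = sqrt(639622.2486) = 799.7639 m/s

799.7639 m/s


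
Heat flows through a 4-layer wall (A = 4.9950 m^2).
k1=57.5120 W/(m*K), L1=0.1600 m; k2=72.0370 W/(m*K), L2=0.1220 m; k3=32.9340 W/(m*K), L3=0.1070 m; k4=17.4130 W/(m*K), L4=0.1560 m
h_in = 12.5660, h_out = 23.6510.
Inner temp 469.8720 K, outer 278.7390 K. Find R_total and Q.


R_conv_in = 1/(12.5660*4.9950) = 0.0159
R_1 = 0.1600/(57.5120*4.9950) = 0.0006
R_2 = 0.1220/(72.0370*4.9950) = 0.0003
R_3 = 0.1070/(32.9340*4.9950) = 0.0007
R_4 = 0.1560/(17.4130*4.9950) = 0.0018
R_conv_out = 1/(23.6510*4.9950) = 0.0085
R_total = 0.0277 K/W
Q = 191.1330 / 0.0277 = 6890.9853 W

R_total = 0.0277 K/W, Q = 6890.9853 W


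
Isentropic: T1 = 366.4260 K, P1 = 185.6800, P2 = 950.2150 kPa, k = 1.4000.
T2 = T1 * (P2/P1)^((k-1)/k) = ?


(k-1)/k = 0.2857
(P2/P1)^exp = 1.5944
T2 = 366.4260 * 1.5944 = 584.2166 K

584.2166 K


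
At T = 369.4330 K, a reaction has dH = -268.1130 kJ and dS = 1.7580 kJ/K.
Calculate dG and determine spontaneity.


T*dS = 369.4330 * 1.7580 = 649.4632 kJ
dG = -268.1130 - 649.4632 = -917.5762 kJ (spontaneous)

dG = -917.5762 kJ, spontaneous


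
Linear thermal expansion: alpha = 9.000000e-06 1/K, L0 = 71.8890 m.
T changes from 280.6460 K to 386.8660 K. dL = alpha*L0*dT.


dT = 106.2200 K
dL = 9.000000e-06 * 71.8890 * 106.2200 = 0.068724 m
L_final = 71.957724 m

dL = 0.068724 m


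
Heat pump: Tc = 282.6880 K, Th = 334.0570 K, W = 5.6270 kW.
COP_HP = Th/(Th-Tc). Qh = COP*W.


COP = 334.0570 / 51.3690 = 6.5031
Qh = 6.5031 * 5.6270 = 36.5929 kW

COP = 6.5031, Qh = 36.5929 kW


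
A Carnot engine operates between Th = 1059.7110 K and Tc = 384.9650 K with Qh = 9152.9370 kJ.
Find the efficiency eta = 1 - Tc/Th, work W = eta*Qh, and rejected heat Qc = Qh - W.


eta = 1 - 384.9650/1059.7110 = 0.6367
W = 0.6367 * 9152.9370 = 5827.9169 kJ
Qc = 9152.9370 - 5827.9169 = 3325.0201 kJ

eta = 63.6726%, W = 5827.9169 kJ, Qc = 3325.0201 kJ


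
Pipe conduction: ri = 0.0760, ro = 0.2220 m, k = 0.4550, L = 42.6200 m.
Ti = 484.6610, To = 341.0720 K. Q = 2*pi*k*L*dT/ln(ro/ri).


dT = 143.5890 K
ln(ro/ri) = 1.0719
Q = 2*pi*0.4550*42.6200*143.5890 / 1.0719 = 16321.2631 W

16321.2631 W


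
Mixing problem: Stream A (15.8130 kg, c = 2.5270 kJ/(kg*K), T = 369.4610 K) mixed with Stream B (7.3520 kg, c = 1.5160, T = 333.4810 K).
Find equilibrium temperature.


num = 18480.3152
den = 51.1051
Tf = 361.6140 K

361.6140 K


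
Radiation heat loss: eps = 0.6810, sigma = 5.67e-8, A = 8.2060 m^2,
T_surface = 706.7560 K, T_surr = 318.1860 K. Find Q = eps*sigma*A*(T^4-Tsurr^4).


T^4 = 2.4950e+11
Tsurr^4 = 1.0250e+10
Q = 0.6810 * 5.67e-8 * 8.2060 * 2.3925e+11 = 75809.1102 W

75809.1102 W


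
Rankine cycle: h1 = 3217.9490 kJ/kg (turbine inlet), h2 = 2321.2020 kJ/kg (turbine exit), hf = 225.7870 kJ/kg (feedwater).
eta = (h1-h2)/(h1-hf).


W = 896.7470 kJ/kg
Q_in = 2992.1620 kJ/kg
eta = 0.2997 = 29.9699%

eta = 29.9699%


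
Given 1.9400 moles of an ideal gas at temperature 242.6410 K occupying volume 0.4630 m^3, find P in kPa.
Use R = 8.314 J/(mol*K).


P = nRT/V = 1.9400 * 8.314 * 242.6410 / 0.4630
= 3913.5955 / 0.4630 = 8452.6901 Pa = 8.4527 kPa

8.4527 kPa


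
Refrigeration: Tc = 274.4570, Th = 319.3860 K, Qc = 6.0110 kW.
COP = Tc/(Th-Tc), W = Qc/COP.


COP = 274.4570 / 44.9290 = 6.1087
W = 6.0110 / 6.1087 = 0.9840 kW

COP = 6.1087, W = 0.9840 kW


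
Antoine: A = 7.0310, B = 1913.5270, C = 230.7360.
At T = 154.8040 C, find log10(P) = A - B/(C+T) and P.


C+T = 385.5400
B/(C+T) = 4.9632
log10(P) = 7.0310 - 4.9632 = 2.0678
P = 10^2.0678 = 116.8857 mmHg

116.8857 mmHg


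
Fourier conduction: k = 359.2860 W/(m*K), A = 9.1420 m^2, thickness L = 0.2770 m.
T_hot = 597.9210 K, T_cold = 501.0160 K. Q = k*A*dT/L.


dT = 96.9050 K
Q = 359.2860 * 9.1420 * 96.9050 / 0.2770 = 1149073.8161 W

1149073.8161 W


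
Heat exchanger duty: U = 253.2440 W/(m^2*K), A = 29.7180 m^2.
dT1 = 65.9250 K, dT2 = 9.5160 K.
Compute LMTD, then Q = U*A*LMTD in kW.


LMTD = 29.1438 K
Q = 253.2440 * 29.7180 * 29.1438 = 219333.1563 W = 219.3332 kW

219.3332 kW


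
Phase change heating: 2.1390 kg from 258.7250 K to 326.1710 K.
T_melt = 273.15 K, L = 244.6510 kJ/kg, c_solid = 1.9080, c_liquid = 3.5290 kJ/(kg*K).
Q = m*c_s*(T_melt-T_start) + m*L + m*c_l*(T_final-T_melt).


Q1 (sensible, solid) = 2.1390 * 1.9080 * 14.4250 = 58.8715 kJ
Q2 (latent) = 2.1390 * 244.6510 = 523.3085 kJ
Q3 (sensible, liquid) = 2.1390 * 3.5290 * 53.0210 = 400.2307 kJ
Q_total = 982.4106 kJ

982.4106 kJ


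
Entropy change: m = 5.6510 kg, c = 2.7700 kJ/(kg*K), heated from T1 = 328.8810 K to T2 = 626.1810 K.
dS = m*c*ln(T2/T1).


T2/T1 = 1.9040
ln(T2/T1) = 0.6439
dS = 5.6510 * 2.7700 * 0.6439 = 10.0798 kJ/K

10.0798 kJ/K


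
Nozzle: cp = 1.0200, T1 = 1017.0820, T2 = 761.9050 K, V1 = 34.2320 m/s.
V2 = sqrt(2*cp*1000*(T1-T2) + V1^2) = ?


dT = 255.1770 K
2*cp*1000*dT = 520561.0800
V1^2 = 1171.8298
V2 = sqrt(521732.9098) = 722.3108 m/s

722.3108 m/s


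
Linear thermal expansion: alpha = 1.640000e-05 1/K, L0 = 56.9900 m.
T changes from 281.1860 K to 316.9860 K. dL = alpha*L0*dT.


dT = 35.8000 K
dL = 1.640000e-05 * 56.9900 * 35.8000 = 0.033460 m
L_final = 57.023460 m

dL = 0.033460 m
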